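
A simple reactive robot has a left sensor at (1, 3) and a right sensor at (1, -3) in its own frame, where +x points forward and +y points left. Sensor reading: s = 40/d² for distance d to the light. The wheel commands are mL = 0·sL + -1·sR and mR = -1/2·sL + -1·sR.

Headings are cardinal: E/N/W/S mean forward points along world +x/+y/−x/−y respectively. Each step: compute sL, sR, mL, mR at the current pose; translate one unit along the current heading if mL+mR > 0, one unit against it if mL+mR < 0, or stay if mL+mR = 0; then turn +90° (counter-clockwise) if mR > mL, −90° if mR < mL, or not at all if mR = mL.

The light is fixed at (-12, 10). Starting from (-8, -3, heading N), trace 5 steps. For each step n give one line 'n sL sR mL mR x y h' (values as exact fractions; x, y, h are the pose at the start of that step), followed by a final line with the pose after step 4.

0 8/29 40/193 -40/193 -1932/5597 -8 -3 N
1 20/73 20/157 -20/157 -3030/11461 -8 -4 E
2 40/261 8/45 -8/45 -332/1305 -9 -4 S
3 2/13 5/13 -5/13 -6/13 -9 -3 W
4 8/29 40/193 -40/193 -1932/5597 -8 -3 N
final -8 -4 E

n=0: pose=(-8,-3,N); sL=8/29, sR=40/193; mL=-40/193, mR=-1932/5597; mL+mR=-3092/5597 → advance -1; mR−mL=-4/29 → turn -1·90°
n=1: pose=(-8,-4,E); sL=20/73, sR=20/157; mL=-20/157, mR=-3030/11461; mL+mR=-4490/11461 → advance -1; mR−mL=-10/73 → turn -1·90°
n=2: pose=(-9,-4,S); sL=40/261, sR=8/45; mL=-8/45, mR=-332/1305; mL+mR=-188/435 → advance -1; mR−mL=-20/261 → turn -1·90°
n=3: pose=(-9,-3,W); sL=2/13, sR=5/13; mL=-5/13, mR=-6/13; mL+mR=-11/13 → advance -1; mR−mL=-1/13 → turn -1·90°
n=4: pose=(-8,-3,N); sL=8/29, sR=40/193; mL=-40/193, mR=-1932/5597; mL+mR=-3092/5597 → advance -1; mR−mL=-4/29 → turn -1·90°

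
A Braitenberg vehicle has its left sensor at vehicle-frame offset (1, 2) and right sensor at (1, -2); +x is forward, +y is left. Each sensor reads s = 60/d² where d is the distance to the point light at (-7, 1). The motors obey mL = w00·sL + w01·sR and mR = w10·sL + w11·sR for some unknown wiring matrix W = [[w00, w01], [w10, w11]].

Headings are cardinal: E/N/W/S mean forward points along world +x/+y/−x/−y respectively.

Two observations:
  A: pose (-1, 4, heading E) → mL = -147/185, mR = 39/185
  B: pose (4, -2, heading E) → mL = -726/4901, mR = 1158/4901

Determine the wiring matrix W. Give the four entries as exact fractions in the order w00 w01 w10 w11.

obs A: pose=(-1,4,E) → sL=30/37, sR=6/5, mL=-147/185, mR=39/185
obs B: pose=(4,-2,E) → sL=12/29, sR=60/169, mL=-726/4901, mR=1158/4901
sensor matrix S = [[30/37, 6/5], [12/29, 60/169]]; det S = -189216/906685
solve [mL_A; mL_B] = S·[w00; w01] and [mR_A; mR_B] = S·[w10; w11]:
  w00 = 1/2, w01 = -1, w10 = 1, w11 = -1/2

1/2 -1 1 -1/2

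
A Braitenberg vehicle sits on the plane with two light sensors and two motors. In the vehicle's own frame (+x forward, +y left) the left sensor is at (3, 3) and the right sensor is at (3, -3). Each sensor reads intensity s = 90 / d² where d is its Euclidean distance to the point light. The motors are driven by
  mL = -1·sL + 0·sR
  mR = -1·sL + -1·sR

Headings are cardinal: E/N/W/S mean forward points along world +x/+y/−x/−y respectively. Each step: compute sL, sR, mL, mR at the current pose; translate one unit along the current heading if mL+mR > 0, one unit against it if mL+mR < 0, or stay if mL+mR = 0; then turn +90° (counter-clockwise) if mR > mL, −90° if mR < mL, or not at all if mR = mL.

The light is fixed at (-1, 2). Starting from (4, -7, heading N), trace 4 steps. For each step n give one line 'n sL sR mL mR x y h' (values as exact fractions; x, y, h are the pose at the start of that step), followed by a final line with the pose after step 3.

n=0: pose=(4,-7,N); sL=9/4, sR=9/10; mL=-9/4, mR=-63/20; mL+mR=-27/5 → advance -1; mR−mL=-9/10 → turn -1·90°
n=1: pose=(4,-8,E); sL=90/113, sR=90/233; mL=-90/113, mR=-31140/26329; mL+mR=-52110/26329 → advance -1; mR−mL=-90/233 → turn -1·90°
n=2: pose=(3,-8,S); sL=45/109, sR=9/17; mL=-45/109, mR=-1746/1853; mL+mR=-2511/1853 → advance -1; mR−mL=-9/17 → turn -1·90°
n=3: pose=(3,-7,W); sL=18/29, sR=90/37; mL=-18/29, mR=-3276/1073; mL+mR=-3942/1073 → advance -1; mR−mL=-90/37 → turn -1·90°

0 9/4 9/10 -9/4 -63/20 4 -7 N
1 90/113 90/233 -90/113 -31140/26329 4 -8 E
2 45/109 9/17 -45/109 -1746/1853 3 -8 S
3 18/29 90/37 -18/29 -3276/1073 3 -7 W
final 4 -7 N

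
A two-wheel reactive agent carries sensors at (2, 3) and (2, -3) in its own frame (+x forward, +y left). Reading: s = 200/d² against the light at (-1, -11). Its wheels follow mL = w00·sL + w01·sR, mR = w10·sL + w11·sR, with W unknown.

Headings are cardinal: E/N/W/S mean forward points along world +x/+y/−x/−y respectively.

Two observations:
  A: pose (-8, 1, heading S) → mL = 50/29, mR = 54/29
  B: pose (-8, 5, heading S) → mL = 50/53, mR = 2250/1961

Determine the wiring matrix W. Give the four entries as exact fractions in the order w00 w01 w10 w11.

1 0 1/2 1

obs A: pose=(-8,1,S) → sL=50/29, sR=1, mL=50/29, mR=54/29
obs B: pose=(-8,5,S) → sL=50/53, sR=25/37, mL=50/53, mR=2250/1961
sensor matrix S = [[50/29, 1], [50/53, 25/37]]; det S = 12600/56869
solve [mL_A; mL_B] = S·[w00; w01] and [mR_A; mR_B] = S·[w10; w11]:
  w00 = 1, w01 = 0, w10 = 1/2, w11 = 1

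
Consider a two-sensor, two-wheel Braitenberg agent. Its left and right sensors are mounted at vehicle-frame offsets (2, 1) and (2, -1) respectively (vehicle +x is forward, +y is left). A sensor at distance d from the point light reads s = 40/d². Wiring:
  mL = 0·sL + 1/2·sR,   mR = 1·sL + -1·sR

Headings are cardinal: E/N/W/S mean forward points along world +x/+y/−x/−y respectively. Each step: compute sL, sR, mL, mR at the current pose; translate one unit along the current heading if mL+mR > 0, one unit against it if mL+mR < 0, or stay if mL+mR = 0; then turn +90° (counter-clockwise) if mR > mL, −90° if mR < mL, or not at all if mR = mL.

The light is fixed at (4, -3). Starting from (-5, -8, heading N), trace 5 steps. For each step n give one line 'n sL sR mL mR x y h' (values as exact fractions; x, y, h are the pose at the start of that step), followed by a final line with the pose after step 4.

n=0: pose=(-5,-8,N); sL=40/109, sR=40/73; mL=20/73, mR=-1440/7957; mL+mR=740/7957 → advance +1; mR−mL=-3620/7957 → turn -1·90°
n=1: pose=(-5,-7,E); sL=20/29, sR=20/37; mL=10/37, mR=160/1073; mL+mR=450/1073 → advance +1; mR−mL=-130/1073 → turn -1·90°
n=2: pose=(-4,-7,S); sL=8/17, sR=40/117; mL=20/117, mR=256/1989; mL+mR=596/1989 → advance +1; mR−mL=-28/663 → turn -1·90°
n=3: pose=(-4,-8,W); sL=5/17, sR=10/29; mL=5/29, mR=-25/493; mL+mR=60/493 → advance +1; mR−mL=-110/493 → turn -1·90°
n=4: pose=(-5,-8,N); sL=40/109, sR=40/73; mL=20/73, mR=-1440/7957; mL+mR=740/7957 → advance +1; mR−mL=-3620/7957 → turn -1·90°

0 40/109 40/73 20/73 -1440/7957 -5 -8 N
1 20/29 20/37 10/37 160/1073 -5 -7 E
2 8/17 40/117 20/117 256/1989 -4 -7 S
3 5/17 10/29 5/29 -25/493 -4 -8 W
4 40/109 40/73 20/73 -1440/7957 -5 -8 N
final -5 -7 E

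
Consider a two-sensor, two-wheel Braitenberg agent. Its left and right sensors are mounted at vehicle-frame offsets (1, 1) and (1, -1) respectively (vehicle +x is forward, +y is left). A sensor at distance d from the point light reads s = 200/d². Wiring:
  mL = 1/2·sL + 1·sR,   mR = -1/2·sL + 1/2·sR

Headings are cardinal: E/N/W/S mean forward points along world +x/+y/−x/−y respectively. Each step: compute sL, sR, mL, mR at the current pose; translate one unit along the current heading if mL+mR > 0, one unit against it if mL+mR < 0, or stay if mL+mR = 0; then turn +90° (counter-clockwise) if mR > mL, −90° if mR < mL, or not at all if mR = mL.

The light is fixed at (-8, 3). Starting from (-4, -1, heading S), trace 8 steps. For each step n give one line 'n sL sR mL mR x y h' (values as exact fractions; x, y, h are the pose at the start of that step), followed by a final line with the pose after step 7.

0 4 100/17 134/17 16/17 -4 -1 S
1 40/9 8 92/9 16/9 -4 -2 W
2 10 25/4 45/4 -15/8 -5 -2 N
3 8 200/41 364/41 -64/41 -5 -1 E
4 4 100/17 134/17 16/17 -4 -1 S
5 40/9 8 92/9 16/9 -4 -2 W
6 10 25/4 45/4 -15/8 -5 -2 N
7 8 200/41 364/41 -64/41 -5 -1 E
final -4 -1 S

n=0: pose=(-4,-1,S); sL=4, sR=100/17; mL=134/17, mR=16/17; mL+mR=150/17 → advance +1; mR−mL=-118/17 → turn -1·90°
n=1: pose=(-4,-2,W); sL=40/9, sR=8; mL=92/9, mR=16/9; mL+mR=12 → advance +1; mR−mL=-76/9 → turn -1·90°
n=2: pose=(-5,-2,N); sL=10, sR=25/4; mL=45/4, mR=-15/8; mL+mR=75/8 → advance +1; mR−mL=-105/8 → turn -1·90°
n=3: pose=(-5,-1,E); sL=8, sR=200/41; mL=364/41, mR=-64/41; mL+mR=300/41 → advance +1; mR−mL=-428/41 → turn -1·90°
n=4: pose=(-4,-1,S); sL=4, sR=100/17; mL=134/17, mR=16/17; mL+mR=150/17 → advance +1; mR−mL=-118/17 → turn -1·90°
n=5: pose=(-4,-2,W); sL=40/9, sR=8; mL=92/9, mR=16/9; mL+mR=12 → advance +1; mR−mL=-76/9 → turn -1·90°
n=6: pose=(-5,-2,N); sL=10, sR=25/4; mL=45/4, mR=-15/8; mL+mR=75/8 → advance +1; mR−mL=-105/8 → turn -1·90°
n=7: pose=(-5,-1,E); sL=8, sR=200/41; mL=364/41, mR=-64/41; mL+mR=300/41 → advance +1; mR−mL=-428/41 → turn -1·90°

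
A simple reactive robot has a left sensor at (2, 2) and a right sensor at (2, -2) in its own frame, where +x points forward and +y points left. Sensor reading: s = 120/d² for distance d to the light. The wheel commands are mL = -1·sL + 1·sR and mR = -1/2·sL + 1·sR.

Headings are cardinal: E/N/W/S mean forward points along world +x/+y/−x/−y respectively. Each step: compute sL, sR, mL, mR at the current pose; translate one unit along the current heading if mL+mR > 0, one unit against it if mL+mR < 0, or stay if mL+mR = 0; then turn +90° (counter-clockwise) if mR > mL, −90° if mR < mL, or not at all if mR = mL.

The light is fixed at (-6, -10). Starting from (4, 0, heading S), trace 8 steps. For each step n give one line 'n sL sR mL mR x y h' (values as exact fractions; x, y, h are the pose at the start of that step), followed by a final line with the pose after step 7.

0 15/26 15/16 75/208 135/208 4 0 S
1 24/53 120/193 1728/10229 4044/10229 4 -1 E
2 60/101 12/29 -528/2929 342/2929 5 -1 N
3 40/39 120/181 -2560/7059 1060/7059 5 -2 W
4 15/29 15/17 180/493 615/986 6 -2 S
5 120/277 120/221 6720/61217 19980/61217 6 -3 E
6 60/101 20/51 -1040/5151 490/5151 7 -3 N
7 120/137 24/37 -1152/5069 1068/5069 7 -4 W
final 8 -4 S

n=0: pose=(4,0,S); sL=15/26, sR=15/16; mL=75/208, mR=135/208; mL+mR=105/104 → advance +1; mR−mL=15/52 → turn +1·90°
n=1: pose=(4,-1,E); sL=24/53, sR=120/193; mL=1728/10229, mR=4044/10229; mL+mR=5772/10229 → advance +1; mR−mL=12/53 → turn +1·90°
n=2: pose=(5,-1,N); sL=60/101, sR=12/29; mL=-528/2929, mR=342/2929; mL+mR=-186/2929 → advance -1; mR−mL=30/101 → turn +1·90°
n=3: pose=(5,-2,W); sL=40/39, sR=120/181; mL=-2560/7059, mR=1060/7059; mL+mR=-500/2353 → advance -1; mR−mL=20/39 → turn +1·90°
n=4: pose=(6,-2,S); sL=15/29, sR=15/17; mL=180/493, mR=615/986; mL+mR=975/986 → advance +1; mR−mL=15/58 → turn +1·90°
n=5: pose=(6,-3,E); sL=120/277, sR=120/221; mL=6720/61217, mR=19980/61217; mL+mR=26700/61217 → advance +1; mR−mL=60/277 → turn +1·90°
n=6: pose=(7,-3,N); sL=60/101, sR=20/51; mL=-1040/5151, mR=490/5151; mL+mR=-550/5151 → advance -1; mR−mL=30/101 → turn +1·90°
n=7: pose=(7,-4,W); sL=120/137, sR=24/37; mL=-1152/5069, mR=1068/5069; mL+mR=-84/5069 → advance -1; mR−mL=60/137 → turn +1·90°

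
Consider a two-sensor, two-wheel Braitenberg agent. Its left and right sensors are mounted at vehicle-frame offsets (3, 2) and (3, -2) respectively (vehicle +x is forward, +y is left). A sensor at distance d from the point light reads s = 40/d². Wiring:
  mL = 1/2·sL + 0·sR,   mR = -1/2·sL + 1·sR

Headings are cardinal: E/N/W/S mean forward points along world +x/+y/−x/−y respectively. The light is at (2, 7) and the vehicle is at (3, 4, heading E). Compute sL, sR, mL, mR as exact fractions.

left sensor world pos  = (6, 6); dL² = 17
right sensor world pos = (6, 2); dR² = 41
sL = 40/17 = 40/17
sR = 40/41 = 40/41
mL = 1/2·sL + 0·sR = 20/17
mR = -1/2·sL + 1·sR = -140/697

40/17 40/41 20/17 -140/697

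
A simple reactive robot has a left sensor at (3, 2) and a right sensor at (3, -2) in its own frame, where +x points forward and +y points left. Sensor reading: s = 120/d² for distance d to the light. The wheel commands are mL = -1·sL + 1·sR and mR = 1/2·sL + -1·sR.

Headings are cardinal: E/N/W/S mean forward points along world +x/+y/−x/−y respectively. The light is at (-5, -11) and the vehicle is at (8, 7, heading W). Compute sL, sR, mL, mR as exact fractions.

left sensor world pos  = (5, 5); dL² = 356
right sensor world pos = (5, 9); dR² = 500
sL = 120/356 = 30/89
sR = 120/500 = 6/25
mL = -1·sL + 1·sR = -216/2225
mR = 1/2·sL + -1·sR = -159/2225

30/89 6/25 -216/2225 -159/2225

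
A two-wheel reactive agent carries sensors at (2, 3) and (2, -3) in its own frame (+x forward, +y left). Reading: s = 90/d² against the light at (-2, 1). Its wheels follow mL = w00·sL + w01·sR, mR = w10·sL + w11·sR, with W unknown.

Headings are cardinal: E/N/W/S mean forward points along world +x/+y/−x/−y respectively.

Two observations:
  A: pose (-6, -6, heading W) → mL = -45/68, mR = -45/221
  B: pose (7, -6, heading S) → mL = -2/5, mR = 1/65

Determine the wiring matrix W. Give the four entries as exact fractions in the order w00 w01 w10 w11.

obs A: pose=(-6,-6,W) → sL=45/68, sR=45/26, mL=-45/68, mR=-45/221
obs B: pose=(7,-6,S) → sL=2/5, sR=10/13, mL=-2/5, mR=1/65
sensor matrix S = [[45/68, 45/26], [2/5, 10/13]]; det S = -81/442
solve [mL_A; mL_B] = S·[w00; w01] and [mR_A; mR_B] = S·[w10; w11]:
  w00 = -1, w01 = 0, w10 = 1, w11 = -1/2

-1 0 1 -1/2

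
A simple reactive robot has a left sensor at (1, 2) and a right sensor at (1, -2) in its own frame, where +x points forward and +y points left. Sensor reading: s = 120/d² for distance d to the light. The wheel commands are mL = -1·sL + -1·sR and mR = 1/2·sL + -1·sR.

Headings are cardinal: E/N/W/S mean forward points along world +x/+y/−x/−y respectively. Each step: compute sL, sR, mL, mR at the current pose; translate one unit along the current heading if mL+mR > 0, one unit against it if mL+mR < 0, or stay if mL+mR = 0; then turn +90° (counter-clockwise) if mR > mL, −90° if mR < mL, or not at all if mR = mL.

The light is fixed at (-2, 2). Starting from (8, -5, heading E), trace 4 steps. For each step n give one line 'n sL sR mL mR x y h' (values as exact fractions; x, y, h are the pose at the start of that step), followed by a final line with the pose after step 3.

0 60/73 60/101 -10440/7373 -1350/7373 8 -5 E
1 24/17 120/157 -5808/2669 -156/2669 7 -5 N
2 30/41 6/5 -396/205 -171/205 7 -6 W
3 8/15 24/29 -592/435 -244/435 8 -6 S
final 8 -5 E

n=0: pose=(8,-5,E); sL=60/73, sR=60/101; mL=-10440/7373, mR=-1350/7373; mL+mR=-11790/7373 → advance -1; mR−mL=90/73 → turn +1·90°
n=1: pose=(7,-5,N); sL=24/17, sR=120/157; mL=-5808/2669, mR=-156/2669; mL+mR=-5964/2669 → advance -1; mR−mL=36/17 → turn +1·90°
n=2: pose=(7,-6,W); sL=30/41, sR=6/5; mL=-396/205, mR=-171/205; mL+mR=-567/205 → advance -1; mR−mL=45/41 → turn +1·90°
n=3: pose=(8,-6,S); sL=8/15, sR=24/29; mL=-592/435, mR=-244/435; mL+mR=-836/435 → advance -1; mR−mL=4/5 → turn +1·90°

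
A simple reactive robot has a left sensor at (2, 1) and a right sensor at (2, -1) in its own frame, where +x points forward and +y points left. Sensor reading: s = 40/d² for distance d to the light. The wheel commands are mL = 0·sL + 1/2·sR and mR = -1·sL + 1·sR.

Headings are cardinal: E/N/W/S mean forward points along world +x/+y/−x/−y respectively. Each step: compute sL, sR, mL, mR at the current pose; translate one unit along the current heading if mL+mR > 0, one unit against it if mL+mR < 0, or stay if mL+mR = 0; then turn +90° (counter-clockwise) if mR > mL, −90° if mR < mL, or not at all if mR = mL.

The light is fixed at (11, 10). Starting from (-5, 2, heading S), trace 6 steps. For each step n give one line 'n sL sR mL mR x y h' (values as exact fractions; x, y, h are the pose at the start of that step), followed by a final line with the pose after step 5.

0 8/65 40/389 20/389 -512/25285 -5 2 S
1 5/53 10/97 5/97 45/5141 -5 1 W
2 40/373 8/61 4/61 544/22753 -6 1 N
3 20/137 20/153 10/153 -320/20961 -6 2 E
4 8/65 40/389 20/389 -512/25285 -5 2 S
5 5/53 10/97 5/97 45/5141 -5 1 W
final -6 1 N

n=0: pose=(-5,2,S); sL=8/65, sR=40/389; mL=20/389, mR=-512/25285; mL+mR=788/25285 → advance +1; mR−mL=-1812/25285 → turn -1·90°
n=1: pose=(-5,1,W); sL=5/53, sR=10/97; mL=5/97, mR=45/5141; mL+mR=310/5141 → advance +1; mR−mL=-220/5141 → turn -1·90°
n=2: pose=(-6,1,N); sL=40/373, sR=8/61; mL=4/61, mR=544/22753; mL+mR=2036/22753 → advance +1; mR−mL=-948/22753 → turn -1·90°
n=3: pose=(-6,2,E); sL=20/137, sR=20/153; mL=10/153, mR=-320/20961; mL+mR=350/6987 → advance +1; mR−mL=-1690/20961 → turn -1·90°
n=4: pose=(-5,2,S); sL=8/65, sR=40/389; mL=20/389, mR=-512/25285; mL+mR=788/25285 → advance +1; mR−mL=-1812/25285 → turn -1·90°
n=5: pose=(-5,1,W); sL=5/53, sR=10/97; mL=5/97, mR=45/5141; mL+mR=310/5141 → advance +1; mR−mL=-220/5141 → turn -1·90°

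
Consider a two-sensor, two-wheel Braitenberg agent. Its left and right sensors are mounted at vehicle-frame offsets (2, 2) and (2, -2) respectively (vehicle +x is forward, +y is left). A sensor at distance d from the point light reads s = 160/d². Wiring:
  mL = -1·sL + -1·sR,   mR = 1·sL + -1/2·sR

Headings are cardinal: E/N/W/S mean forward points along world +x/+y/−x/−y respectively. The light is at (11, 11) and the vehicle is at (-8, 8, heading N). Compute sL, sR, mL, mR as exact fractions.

left sensor world pos  = (-10, 10); dL² = 442
right sensor world pos = (-6, 10); dR² = 290
sL = 160/442 = 80/221
sR = 160/290 = 16/29
mL = -1·sL + -1·sR = -5856/6409
mR = 1·sL + -1/2·sR = 552/6409

80/221 16/29 -5856/6409 552/6409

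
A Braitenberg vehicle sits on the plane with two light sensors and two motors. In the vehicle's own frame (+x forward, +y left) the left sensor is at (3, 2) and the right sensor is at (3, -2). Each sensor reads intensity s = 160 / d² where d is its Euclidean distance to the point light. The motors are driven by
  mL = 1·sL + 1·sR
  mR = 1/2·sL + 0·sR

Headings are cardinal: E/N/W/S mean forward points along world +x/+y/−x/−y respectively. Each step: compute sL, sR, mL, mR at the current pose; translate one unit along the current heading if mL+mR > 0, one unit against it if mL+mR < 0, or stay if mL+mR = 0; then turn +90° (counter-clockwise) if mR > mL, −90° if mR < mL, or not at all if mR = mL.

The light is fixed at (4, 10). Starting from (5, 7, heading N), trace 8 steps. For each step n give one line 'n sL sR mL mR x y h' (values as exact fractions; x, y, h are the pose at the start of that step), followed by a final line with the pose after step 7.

n=0: pose=(5,7,N); sL=160, sR=160/9; mL=1600/9, mR=80; mL+mR=2320/9 → advance +1; mR−mL=-880/9 → turn -1·90°
n=1: pose=(5,8,E); sL=10, sR=5; mL=15, mR=5; mL+mR=20 → advance +1; mR−mL=-10 → turn -1·90°
n=2: pose=(6,8,S); sL=160/41, sR=32/5; mL=2112/205, mR=80/41; mL+mR=2512/205 → advance +1; mR−mL=-1712/205 → turn -1·90°
n=3: pose=(6,7,W); sL=80/13, sR=80; mL=1120/13, mR=40/13; mL+mR=1160/13 → advance +1; mR−mL=-1080/13 → turn -1·90°
n=4: pose=(5,7,N); sL=160, sR=160/9; mL=1600/9, mR=80; mL+mR=2320/9 → advance +1; mR−mL=-880/9 → turn -1·90°
n=5: pose=(5,8,E); sL=10, sR=5; mL=15, mR=5; mL+mR=20 → advance +1; mR−mL=-10 → turn -1·90°
n=6: pose=(6,8,S); sL=160/41, sR=32/5; mL=2112/205, mR=80/41; mL+mR=2512/205 → advance +1; mR−mL=-1712/205 → turn -1·90°
n=7: pose=(6,7,W); sL=80/13, sR=80; mL=1120/13, mR=40/13; mL+mR=1160/13 → advance +1; mR−mL=-1080/13 → turn -1·90°

0 160 160/9 1600/9 80 5 7 N
1 10 5 15 5 5 8 E
2 160/41 32/5 2112/205 80/41 6 8 S
3 80/13 80 1120/13 40/13 6 7 W
4 160 160/9 1600/9 80 5 7 N
5 10 5 15 5 5 8 E
6 160/41 32/5 2112/205 80/41 6 8 S
7 80/13 80 1120/13 40/13 6 7 W
final 5 7 N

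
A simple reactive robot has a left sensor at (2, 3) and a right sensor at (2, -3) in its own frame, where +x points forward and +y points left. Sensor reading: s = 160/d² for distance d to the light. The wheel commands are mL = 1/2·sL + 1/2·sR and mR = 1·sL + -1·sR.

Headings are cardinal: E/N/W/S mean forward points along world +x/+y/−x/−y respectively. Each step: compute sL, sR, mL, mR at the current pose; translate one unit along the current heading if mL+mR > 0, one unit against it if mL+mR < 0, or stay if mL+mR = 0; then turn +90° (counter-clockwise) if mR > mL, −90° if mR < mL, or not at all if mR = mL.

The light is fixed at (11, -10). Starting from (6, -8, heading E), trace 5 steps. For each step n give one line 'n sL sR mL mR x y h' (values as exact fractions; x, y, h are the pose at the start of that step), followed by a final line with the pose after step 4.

n=0: pose=(6,-8,E); sL=80/17, sR=16; mL=176/17, mR=-192/17; mL+mR=-16/17 → advance -1; mR−mL=-368/17 → turn -1·90°
n=1: pose=(5,-8,S); sL=160/9, sR=160/81; mL=800/81, mR=1280/81; mL+mR=2080/81 → advance +1; mR−mL=160/27 → turn +1·90°
n=2: pose=(5,-9,E); sL=5, sR=8; mL=13/2, mR=-3; mL+mR=7/2 → advance +1; mR−mL=-19/2 → turn -1·90°
n=3: pose=(6,-9,S); sL=32, sR=32/13; mL=224/13, mR=384/13; mL+mR=608/13 → advance +1; mR−mL=160/13 → turn +1·90°
n=4: pose=(6,-10,E); sL=80/9, sR=80/9; mL=80/9, mR=0; mL+mR=80/9 → advance +1; mR−mL=-80/9 → turn -1·90°

0 80/17 16 176/17 -192/17 6 -8 E
1 160/9 160/81 800/81 1280/81 5 -8 S
2 5 8 13/2 -3 5 -9 E
3 32 32/13 224/13 384/13 6 -9 S
4 80/9 80/9 80/9 0 6 -10 E
final 7 -10 S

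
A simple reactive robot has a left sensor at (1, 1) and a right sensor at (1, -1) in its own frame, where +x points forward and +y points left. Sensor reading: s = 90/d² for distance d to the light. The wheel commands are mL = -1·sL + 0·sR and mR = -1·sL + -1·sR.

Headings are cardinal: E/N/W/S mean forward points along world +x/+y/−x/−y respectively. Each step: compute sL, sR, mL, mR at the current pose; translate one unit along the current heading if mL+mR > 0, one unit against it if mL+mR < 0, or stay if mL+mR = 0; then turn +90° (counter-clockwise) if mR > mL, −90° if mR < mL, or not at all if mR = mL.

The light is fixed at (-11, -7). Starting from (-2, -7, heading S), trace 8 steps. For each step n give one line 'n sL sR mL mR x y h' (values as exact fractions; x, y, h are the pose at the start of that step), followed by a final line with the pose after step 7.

n=0: pose=(-2,-7,S); sL=90/101, sR=18/13; mL=-90/101, mR=-2988/1313; mL+mR=-4158/1313 → advance -1; mR−mL=-18/13 → turn -1·90°
n=1: pose=(-2,-6,W); sL=45/32, sR=45/34; mL=-45/32, mR=-1485/544; mL+mR=-1125/272 → advance -1; mR−mL=-45/34 → turn -1·90°
n=2: pose=(-1,-6,N); sL=18/17, sR=18/25; mL=-18/17, mR=-756/425; mL+mR=-1206/425 → advance -1; mR−mL=-18/25 → turn -1·90°
n=3: pose=(-1,-7,E); sL=45/61, sR=45/61; mL=-45/61, mR=-90/61; mL+mR=-135/61 → advance -1; mR−mL=-45/61 → turn -1·90°
n=4: pose=(-2,-7,S); sL=90/101, sR=18/13; mL=-90/101, mR=-2988/1313; mL+mR=-4158/1313 → advance -1; mR−mL=-18/13 → turn -1·90°
n=5: pose=(-2,-6,W); sL=45/32, sR=45/34; mL=-45/32, mR=-1485/544; mL+mR=-1125/272 → advance -1; mR−mL=-45/34 → turn -1·90°
n=6: pose=(-1,-6,N); sL=18/17, sR=18/25; mL=-18/17, mR=-756/425; mL+mR=-1206/425 → advance -1; mR−mL=-18/25 → turn -1·90°
n=7: pose=(-1,-7,E); sL=45/61, sR=45/61; mL=-45/61, mR=-90/61; mL+mR=-135/61 → advance -1; mR−mL=-45/61 → turn -1·90°

0 90/101 18/13 -90/101 -2988/1313 -2 -7 S
1 45/32 45/34 -45/32 -1485/544 -2 -6 W
2 18/17 18/25 -18/17 -756/425 -1 -6 N
3 45/61 45/61 -45/61 -90/61 -1 -7 E
4 90/101 18/13 -90/101 -2988/1313 -2 -7 S
5 45/32 45/34 -45/32 -1485/544 -2 -6 W
6 18/17 18/25 -18/17 -756/425 -1 -6 N
7 45/61 45/61 -45/61 -90/61 -1 -7 E
final -2 -7 S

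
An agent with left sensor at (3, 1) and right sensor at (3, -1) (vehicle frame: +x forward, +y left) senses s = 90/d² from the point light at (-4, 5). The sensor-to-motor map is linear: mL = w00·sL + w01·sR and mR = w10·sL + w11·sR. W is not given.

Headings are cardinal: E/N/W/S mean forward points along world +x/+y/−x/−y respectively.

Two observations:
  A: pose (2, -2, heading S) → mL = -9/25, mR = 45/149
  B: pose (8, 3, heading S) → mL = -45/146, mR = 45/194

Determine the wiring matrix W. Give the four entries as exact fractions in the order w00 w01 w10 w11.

0 -1/2 1/2 0

obs A: pose=(2,-2,S) → sL=90/149, sR=18/25, mL=-9/25, mR=45/149
obs B: pose=(8,3,S) → sL=45/97, sR=45/73, mL=-45/146, mR=45/194
sensor matrix S = [[90/149, 18/25], [45/97, 45/73]]; det S = 202176/5275345
solve [mL_A; mL_B] = S·[w00; w01] and [mR_A; mR_B] = S·[w10; w11]:
  w00 = 0, w01 = -1/2, w10 = 1/2, w11 = 0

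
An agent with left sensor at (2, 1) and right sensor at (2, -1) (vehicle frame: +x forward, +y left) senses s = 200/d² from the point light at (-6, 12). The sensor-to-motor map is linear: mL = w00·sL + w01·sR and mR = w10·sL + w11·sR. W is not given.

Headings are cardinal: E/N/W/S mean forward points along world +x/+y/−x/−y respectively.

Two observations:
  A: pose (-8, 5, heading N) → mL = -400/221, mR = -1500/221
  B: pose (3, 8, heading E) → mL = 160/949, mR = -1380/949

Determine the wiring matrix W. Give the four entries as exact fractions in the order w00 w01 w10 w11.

obs A: pose=(-8,5,N) → sL=100/17, sR=100/13, mL=-400/221, mR=-1500/221
obs B: pose=(3,8,E) → sL=20/13, sR=100/73, mL=160/949, mR=-1380/949
sensor matrix S = [[100/17, 100/13], [20/13, 100/73]]; det S = -792000/209729
solve [mL_A; mL_B] = S·[w00; w01] and [mR_A; mR_B] = S·[w10; w11]:
  w00 = 1, w01 = -1, w10 = -1/2, w11 = -1/2

1 -1 -1/2 -1/2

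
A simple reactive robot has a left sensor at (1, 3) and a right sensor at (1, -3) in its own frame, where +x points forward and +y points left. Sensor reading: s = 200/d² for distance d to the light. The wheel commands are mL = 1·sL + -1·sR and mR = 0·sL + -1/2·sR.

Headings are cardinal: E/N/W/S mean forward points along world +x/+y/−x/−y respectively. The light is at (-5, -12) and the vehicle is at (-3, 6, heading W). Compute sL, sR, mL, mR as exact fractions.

100/113 100/221 10800/24973 -50/221

left sensor world pos  = (-4, 3); dL² = 226
right sensor world pos = (-4, 9); dR² = 442
sL = 200/226 = 100/113
sR = 200/442 = 100/221
mL = 1·sL + -1·sR = 10800/24973
mR = 0·sL + -1/2·sR = -50/221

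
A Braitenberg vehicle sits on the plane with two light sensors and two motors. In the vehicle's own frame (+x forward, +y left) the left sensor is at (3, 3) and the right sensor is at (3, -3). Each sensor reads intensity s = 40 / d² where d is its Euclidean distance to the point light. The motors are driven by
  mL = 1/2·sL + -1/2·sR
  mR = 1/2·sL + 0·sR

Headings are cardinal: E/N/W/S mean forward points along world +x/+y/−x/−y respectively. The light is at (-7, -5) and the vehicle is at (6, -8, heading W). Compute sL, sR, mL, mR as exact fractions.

left sensor world pos  = (3, -11); dL² = 136
right sensor world pos = (3, -5); dR² = 100
sL = 40/136 = 5/17
sR = 40/100 = 2/5
mL = 1/2·sL + -1/2·sR = -9/170
mR = 1/2·sL + 0·sR = 5/34

5/17 2/5 -9/170 5/34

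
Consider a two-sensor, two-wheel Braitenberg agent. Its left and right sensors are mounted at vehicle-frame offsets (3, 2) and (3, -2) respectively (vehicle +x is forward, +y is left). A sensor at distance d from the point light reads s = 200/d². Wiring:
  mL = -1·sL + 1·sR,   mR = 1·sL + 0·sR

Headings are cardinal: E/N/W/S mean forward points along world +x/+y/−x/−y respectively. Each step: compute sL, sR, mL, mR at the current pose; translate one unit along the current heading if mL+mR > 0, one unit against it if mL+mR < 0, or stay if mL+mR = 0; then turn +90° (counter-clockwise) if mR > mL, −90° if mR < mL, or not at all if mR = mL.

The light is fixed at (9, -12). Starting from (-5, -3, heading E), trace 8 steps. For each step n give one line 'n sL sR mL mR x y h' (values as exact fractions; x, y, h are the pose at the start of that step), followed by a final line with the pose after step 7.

0 100/121 20/17 720/2057 100/121 -5 -3 E
1 200/369 40/53 4160/19557 200/369 -4 -3 N
2 5/8 1/2 -1/8 5/8 -4 -2 W
3 200/193 40/61 -4480/11773 200/193 -5 -2 S
4 100/121 20/17 720/2057 100/121 -5 -3 E
5 200/369 40/53 4160/19557 200/369 -4 -3 N
6 5/8 1/2 -1/8 5/8 -4 -2 W
7 200/193 40/61 -4480/11773 200/193 -5 -2 S
final -5 -3 E

n=0: pose=(-5,-3,E); sL=100/121, sR=20/17; mL=720/2057, mR=100/121; mL+mR=20/17 → advance +1; mR−mL=980/2057 → turn +1·90°
n=1: pose=(-4,-3,N); sL=200/369, sR=40/53; mL=4160/19557, mR=200/369; mL+mR=40/53 → advance +1; mR−mL=6440/19557 → turn +1·90°
n=2: pose=(-4,-2,W); sL=5/8, sR=1/2; mL=-1/8, mR=5/8; mL+mR=1/2 → advance +1; mR−mL=3/4 → turn +1·90°
n=3: pose=(-5,-2,S); sL=200/193, sR=40/61; mL=-4480/11773, mR=200/193; mL+mR=40/61 → advance +1; mR−mL=16680/11773 → turn +1·90°
n=4: pose=(-5,-3,E); sL=100/121, sR=20/17; mL=720/2057, mR=100/121; mL+mR=20/17 → advance +1; mR−mL=980/2057 → turn +1·90°
n=5: pose=(-4,-3,N); sL=200/369, sR=40/53; mL=4160/19557, mR=200/369; mL+mR=40/53 → advance +1; mR−mL=6440/19557 → turn +1·90°
n=6: pose=(-4,-2,W); sL=5/8, sR=1/2; mL=-1/8, mR=5/8; mL+mR=1/2 → advance +1; mR−mL=3/4 → turn +1·90°
n=7: pose=(-5,-2,S); sL=200/193, sR=40/61; mL=-4480/11773, mR=200/193; mL+mR=40/61 → advance +1; mR−mL=16680/11773 → turn +1·90°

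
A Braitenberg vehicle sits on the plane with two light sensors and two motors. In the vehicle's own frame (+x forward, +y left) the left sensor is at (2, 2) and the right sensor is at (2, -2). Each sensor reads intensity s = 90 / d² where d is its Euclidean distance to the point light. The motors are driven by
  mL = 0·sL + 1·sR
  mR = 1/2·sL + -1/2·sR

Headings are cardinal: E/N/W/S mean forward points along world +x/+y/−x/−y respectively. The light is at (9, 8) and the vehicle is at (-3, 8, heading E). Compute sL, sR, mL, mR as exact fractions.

45/52 45/52 45/52 0

left sensor world pos  = (-1, 10); dL² = 104
right sensor world pos = (-1, 6); dR² = 104
sL = 90/104 = 45/52
sR = 90/104 = 45/52
mL = 0·sL + 1·sR = 45/52
mR = 1/2·sL + -1/2·sR = 0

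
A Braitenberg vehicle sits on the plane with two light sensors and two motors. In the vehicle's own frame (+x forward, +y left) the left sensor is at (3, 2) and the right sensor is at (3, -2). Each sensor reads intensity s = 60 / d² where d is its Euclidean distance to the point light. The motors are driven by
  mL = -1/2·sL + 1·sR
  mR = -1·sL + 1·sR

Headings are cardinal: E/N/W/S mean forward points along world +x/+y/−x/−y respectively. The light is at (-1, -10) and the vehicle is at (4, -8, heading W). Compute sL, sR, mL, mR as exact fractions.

15 3 -9/2 -12

left sensor world pos  = (1, -10); dL² = 4
right sensor world pos = (1, -6); dR² = 20
sL = 60/4 = 15
sR = 60/20 = 3
mL = -1/2·sL + 1·sR = -9/2
mR = -1·sL + 1·sR = -12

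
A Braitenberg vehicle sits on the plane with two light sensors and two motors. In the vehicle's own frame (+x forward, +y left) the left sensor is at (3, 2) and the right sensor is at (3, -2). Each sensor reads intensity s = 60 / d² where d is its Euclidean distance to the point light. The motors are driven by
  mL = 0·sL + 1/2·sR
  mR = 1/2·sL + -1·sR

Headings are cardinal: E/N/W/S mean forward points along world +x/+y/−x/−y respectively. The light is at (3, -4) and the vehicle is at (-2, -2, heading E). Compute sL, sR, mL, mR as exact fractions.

3 15 15/2 -27/2

left sensor world pos  = (1, 0); dL² = 20
right sensor world pos = (1, -4); dR² = 4
sL = 60/20 = 3
sR = 60/4 = 15
mL = 0·sL + 1/2·sR = 15/2
mR = 1/2·sL + -1·sR = -27/2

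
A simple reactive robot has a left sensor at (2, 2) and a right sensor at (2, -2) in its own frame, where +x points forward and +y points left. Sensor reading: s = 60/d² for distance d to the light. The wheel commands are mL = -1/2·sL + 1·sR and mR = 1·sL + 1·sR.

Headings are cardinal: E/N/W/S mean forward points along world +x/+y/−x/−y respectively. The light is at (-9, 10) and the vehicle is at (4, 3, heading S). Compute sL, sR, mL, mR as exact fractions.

left sensor world pos  = (6, 1); dL² = 306
right sensor world pos = (2, 1); dR² = 202
sL = 60/306 = 10/51
sR = 60/202 = 30/101
mL = -1/2·sL + 1·sR = 1025/5151
mR = 1·sL + 1·sR = 2540/5151

10/51 30/101 1025/5151 2540/5151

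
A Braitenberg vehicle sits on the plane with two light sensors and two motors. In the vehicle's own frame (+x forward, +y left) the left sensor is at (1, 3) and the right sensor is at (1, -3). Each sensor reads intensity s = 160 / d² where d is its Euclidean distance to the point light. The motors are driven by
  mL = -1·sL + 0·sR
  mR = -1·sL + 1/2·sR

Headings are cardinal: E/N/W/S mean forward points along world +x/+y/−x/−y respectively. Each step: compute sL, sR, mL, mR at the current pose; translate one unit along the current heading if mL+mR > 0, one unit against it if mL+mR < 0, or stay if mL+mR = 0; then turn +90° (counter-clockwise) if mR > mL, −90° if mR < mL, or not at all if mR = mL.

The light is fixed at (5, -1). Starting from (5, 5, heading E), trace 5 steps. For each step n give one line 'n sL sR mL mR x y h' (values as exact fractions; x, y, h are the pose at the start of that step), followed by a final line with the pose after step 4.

0 80/41 16 -80/41 248/41 5 5 E
1 160/53 32/13 -160/53 -1232/689 6 5 N
2 40 5/2 -40 -155/4 6 4 W
3 160/41 160/17 -160/41 560/697 7 4 S
4 16/9 80/9 -16/9 8/3 7 5 E
final 8 5 N

n=0: pose=(5,5,E); sL=80/41, sR=16; mL=-80/41, mR=248/41; mL+mR=168/41 → advance +1; mR−mL=8 → turn +1·90°
n=1: pose=(6,5,N); sL=160/53, sR=32/13; mL=-160/53, mR=-1232/689; mL+mR=-3312/689 → advance -1; mR−mL=16/13 → turn +1·90°
n=2: pose=(6,4,W); sL=40, sR=5/2; mL=-40, mR=-155/4; mL+mR=-315/4 → advance -1; mR−mL=5/4 → turn +1·90°
n=3: pose=(7,4,S); sL=160/41, sR=160/17; mL=-160/41, mR=560/697; mL+mR=-2160/697 → advance -1; mR−mL=80/17 → turn +1·90°
n=4: pose=(7,5,E); sL=16/9, sR=80/9; mL=-16/9, mR=8/3; mL+mR=8/9 → advance +1; mR−mL=40/9 → turn +1·90°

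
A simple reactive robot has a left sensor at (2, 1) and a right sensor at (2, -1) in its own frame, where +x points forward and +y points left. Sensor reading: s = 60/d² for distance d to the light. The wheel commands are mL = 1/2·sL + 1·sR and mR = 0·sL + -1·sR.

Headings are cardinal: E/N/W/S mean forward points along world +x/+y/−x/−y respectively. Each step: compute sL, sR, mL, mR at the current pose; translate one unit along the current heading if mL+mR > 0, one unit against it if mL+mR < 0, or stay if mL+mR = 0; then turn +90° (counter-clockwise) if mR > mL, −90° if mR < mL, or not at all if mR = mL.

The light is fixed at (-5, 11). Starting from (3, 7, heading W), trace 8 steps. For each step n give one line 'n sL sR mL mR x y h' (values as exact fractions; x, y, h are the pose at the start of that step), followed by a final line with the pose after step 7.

n=0: pose=(3,7,W); sL=60/61, sR=4/3; mL=334/183, mR=-4/3; mL+mR=30/61 → advance +1; mR−mL=-578/183 → turn -1·90°
n=1: pose=(2,7,N); sL=3/2, sR=15/17; mL=111/68, mR=-15/17; mL+mR=3/4 → advance +1; mR−mL=-171/68 → turn -1·90°
n=2: pose=(2,8,E); sL=12/17, sR=60/97; mL=1602/1649, mR=-60/97; mL+mR=6/17 → advance +1; mR−mL=-2622/1649 → turn -1·90°
n=3: pose=(3,8,S); sL=30/53, sR=30/37; mL=2145/1961, mR=-30/37; mL+mR=15/53 → advance +1; mR−mL=-3735/1961 → turn -1·90°
n=4: pose=(3,7,W); sL=60/61, sR=4/3; mL=334/183, mR=-4/3; mL+mR=30/61 → advance +1; mR−mL=-578/183 → turn -1·90°
n=5: pose=(2,7,N); sL=3/2, sR=15/17; mL=111/68, mR=-15/17; mL+mR=3/4 → advance +1; mR−mL=-171/68 → turn -1·90°
n=6: pose=(2,8,E); sL=12/17, sR=60/97; mL=1602/1649, mR=-60/97; mL+mR=6/17 → advance +1; mR−mL=-2622/1649 → turn -1·90°
n=7: pose=(3,8,S); sL=30/53, sR=30/37; mL=2145/1961, mR=-30/37; mL+mR=15/53 → advance +1; mR−mL=-3735/1961 → turn -1·90°

0 60/61 4/3 334/183 -4/3 3 7 W
1 3/2 15/17 111/68 -15/17 2 7 N
2 12/17 60/97 1602/1649 -60/97 2 8 E
3 30/53 30/37 2145/1961 -30/37 3 8 S
4 60/61 4/3 334/183 -4/3 3 7 W
5 3/2 15/17 111/68 -15/17 2 7 N
6 12/17 60/97 1602/1649 -60/97 2 8 E
7 30/53 30/37 2145/1961 -30/37 3 8 S
final 3 7 W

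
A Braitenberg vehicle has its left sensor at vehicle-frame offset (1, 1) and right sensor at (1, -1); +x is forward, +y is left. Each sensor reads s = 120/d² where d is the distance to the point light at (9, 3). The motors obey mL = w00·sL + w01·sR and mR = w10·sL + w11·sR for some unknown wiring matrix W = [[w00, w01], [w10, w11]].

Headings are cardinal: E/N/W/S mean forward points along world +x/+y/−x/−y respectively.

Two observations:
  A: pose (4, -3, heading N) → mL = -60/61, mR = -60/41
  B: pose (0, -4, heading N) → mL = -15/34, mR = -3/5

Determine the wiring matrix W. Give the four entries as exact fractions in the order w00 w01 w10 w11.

obs A: pose=(4,-3,N) → sL=120/61, sR=120/41, mL=-60/61, mR=-60/41
obs B: pose=(0,-4,N) → sL=15/17, sR=6/5, mL=-15/34, mR=-3/5
sensor matrix S = [[120/61, 120/41], [15/17, 6/5]]; det S = -9432/42517
solve [mL_A; mL_B] = S·[w00; w01] and [mR_A; mR_B] = S·[w10; w11]:
  w00 = -1/2, w01 = 0, w10 = 0, w11 = -1/2

-1/2 0 0 -1/2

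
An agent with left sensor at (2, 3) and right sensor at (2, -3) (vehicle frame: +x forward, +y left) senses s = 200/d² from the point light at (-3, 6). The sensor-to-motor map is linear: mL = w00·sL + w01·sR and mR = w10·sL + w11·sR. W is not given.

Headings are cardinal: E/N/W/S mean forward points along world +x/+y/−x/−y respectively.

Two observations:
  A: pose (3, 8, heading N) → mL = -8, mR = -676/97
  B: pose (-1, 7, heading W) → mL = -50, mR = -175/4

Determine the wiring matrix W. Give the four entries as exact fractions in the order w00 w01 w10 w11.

-1 0 -1 1/2

obs A: pose=(3,8,N) → sL=8, sR=200/97, mL=-8, mR=-676/97
obs B: pose=(-1,7,W) → sL=50, sR=25/2, mL=-50, mR=-175/4
sensor matrix S = [[8, 200/97], [50, 25/2]]; det S = -300/97
solve [mL_A; mL_B] = S·[w00; w01] and [mR_A; mR_B] = S·[w10; w11]:
  w00 = -1, w01 = 0, w10 = -1, w11 = 1/2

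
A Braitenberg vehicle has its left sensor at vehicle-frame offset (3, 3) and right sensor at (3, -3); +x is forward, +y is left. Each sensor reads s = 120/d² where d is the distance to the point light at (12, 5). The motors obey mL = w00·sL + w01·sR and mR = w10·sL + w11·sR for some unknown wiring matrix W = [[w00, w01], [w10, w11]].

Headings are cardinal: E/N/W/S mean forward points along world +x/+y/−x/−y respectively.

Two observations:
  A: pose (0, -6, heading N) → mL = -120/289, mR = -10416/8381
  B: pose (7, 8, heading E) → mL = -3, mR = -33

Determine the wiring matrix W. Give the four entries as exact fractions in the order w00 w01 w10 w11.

obs A: pose=(0,-6,N) → sL=120/289, sR=24/29, mL=-120/289, mR=-10416/8381
obs B: pose=(7,8,E) → sL=3, sR=30, mL=-3, mR=-33
sensor matrix S = [[120/289, 24/29], [3, 30]]; det S = 83592/8381
solve [mL_A; mL_B] = S·[w00; w01] and [mR_A; mR_B] = S·[w10; w11]:
  w00 = -1, w01 = 0, w10 = -1, w11 = -1

-1 0 -1 -1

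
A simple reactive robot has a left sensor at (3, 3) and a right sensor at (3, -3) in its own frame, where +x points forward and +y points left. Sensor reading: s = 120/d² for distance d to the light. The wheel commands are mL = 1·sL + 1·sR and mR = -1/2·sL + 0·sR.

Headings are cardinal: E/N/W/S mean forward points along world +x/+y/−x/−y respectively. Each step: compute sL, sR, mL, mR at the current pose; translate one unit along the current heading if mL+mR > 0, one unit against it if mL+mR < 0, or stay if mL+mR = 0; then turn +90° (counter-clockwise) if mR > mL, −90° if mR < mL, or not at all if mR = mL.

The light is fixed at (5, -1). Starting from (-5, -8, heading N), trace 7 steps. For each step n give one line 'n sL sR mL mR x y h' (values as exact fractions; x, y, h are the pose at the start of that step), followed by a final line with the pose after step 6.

0 24/37 24/13 1200/481 -12/37 -5 -8 N
1 60/29 12/13 1128/377 -30/29 -5 -7 E
2 40/39 8/15 304/195 -20/39 -4 -7 S
3 30/61 3/4 303/244 -15/61 -4 -8 W
4 24/37 24/13 1200/481 -12/37 -5 -8 N
5 60/29 12/13 1128/377 -30/29 -5 -7 E
6 40/39 8/15 304/195 -20/39 -4 -7 S
final -4 -8 W

n=0: pose=(-5,-8,N); sL=24/37, sR=24/13; mL=1200/481, mR=-12/37; mL+mR=1044/481 → advance +1; mR−mL=-1356/481 → turn -1·90°
n=1: pose=(-5,-7,E); sL=60/29, sR=12/13; mL=1128/377, mR=-30/29; mL+mR=738/377 → advance +1; mR−mL=-1518/377 → turn -1·90°
n=2: pose=(-4,-7,S); sL=40/39, sR=8/15; mL=304/195, mR=-20/39; mL+mR=68/65 → advance +1; mR−mL=-404/195 → turn -1·90°
n=3: pose=(-4,-8,W); sL=30/61, sR=3/4; mL=303/244, mR=-15/61; mL+mR=243/244 → advance +1; mR−mL=-363/244 → turn -1·90°
n=4: pose=(-5,-8,N); sL=24/37, sR=24/13; mL=1200/481, mR=-12/37; mL+mR=1044/481 → advance +1; mR−mL=-1356/481 → turn -1·90°
n=5: pose=(-5,-7,E); sL=60/29, sR=12/13; mL=1128/377, mR=-30/29; mL+mR=738/377 → advance +1; mR−mL=-1518/377 → turn -1·90°
n=6: pose=(-4,-7,S); sL=40/39, sR=8/15; mL=304/195, mR=-20/39; mL+mR=68/65 → advance +1; mR−mL=-404/195 → turn -1·90°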